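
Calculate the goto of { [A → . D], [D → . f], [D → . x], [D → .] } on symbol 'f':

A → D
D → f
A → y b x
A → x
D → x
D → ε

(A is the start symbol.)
GOTO(I, 'f') = CLOSURE({ [A → αX.β] : [A → α.Xβ] ∈ I, X = 'f' })

Items with dot before 'f', with the dot advanced:
  [D → . f] → [D → f .]
Closure adds nothing (no advanced item has the dot before a non-terminal).

GOTO = { [D → f .] }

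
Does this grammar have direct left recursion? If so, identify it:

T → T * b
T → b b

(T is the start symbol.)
Yes, T is left-recursive

Direct left recursion occurs when N → N α for some non-terminal N (the right-hand side begins with the left-hand side itself).

T → T * b: LEFT RECURSIVE (starts with T)
T → b b: starts with b

The grammar has direct left recursion on: T.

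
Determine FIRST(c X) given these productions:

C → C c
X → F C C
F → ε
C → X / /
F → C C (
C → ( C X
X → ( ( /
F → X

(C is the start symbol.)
To compute FIRST(c X), process the symbols left to right:
Symbol c is a terminal. Add 'c' and stop.
FIRST(c X) = { 'c' }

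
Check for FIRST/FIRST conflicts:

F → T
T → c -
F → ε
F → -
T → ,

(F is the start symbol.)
A FIRST/FIRST conflict occurs when two productions N → α and N → β for the same non-terminal have FIRST(α) ∩ FIRST(β) ≠ ∅ (with ε ∈ FIRST of a nullable right-hand side, so two nullable alternatives also conflict).

FIRST sets of the non-terminals at (or reachable through a nullable prefix from) the front of some alternative:
  FIRST(T) = { ',', 'c' }

Productions for F:
  F → T: FIRST = { ',', 'c' }
  F → ε: FIRST = { ε }
  F → -: FIRST = { '-' }
Productions for T:
  T → c -: FIRST = { 'c' }
  T → ,: FIRST = { ',' }

All alternatives of each non-terminal have pairwise disjoint FIRST sets.

Answer: No FIRST/FIRST conflicts.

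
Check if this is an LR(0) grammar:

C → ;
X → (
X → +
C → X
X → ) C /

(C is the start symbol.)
Yes, the grammar is LR(0)

A grammar is LR(0) if no state in the canonical LR(0) collection has:
  - both a shift item (dot before a terminal) and a complete item (shift-reduce conflict), or
  - two or more complete items (reduce-reduce conflict; the accept item [C' → C .] counts as a complete item here).

Augment with C' → C and build the canonical LR(0) collection (I0 = CLOSURE({[C' → . C]}), then GOTO on every symbol after a dot until no new states appear). It has 9 states:
  I0: { [C → . ;], [C → . X], [C' → . C], [X → . (], [X → . ) C /], [X → . +] }  — shift
  I1: { [X → ( .] }  — reduce
  I2: { [C → . ;], [C → . X], [X → ) . C /], [X → . (], [X → . ) C /], [X → . +] }  — shift
  I3: { [X → + .] }  — reduce
  I4: { [C → ; .] }  — reduce
  I5: { [C' → C .] }  — accept
  I6: { [C → X .] }  — reduce
  I7: { [X → ) C . /] }  — shift
  I8: { [X → ) C / .] }  — reduce

Every state is either a pure shift/goto state or contains exactly one complete item and nothing to shift — no conflicts. The grammar is LR(0).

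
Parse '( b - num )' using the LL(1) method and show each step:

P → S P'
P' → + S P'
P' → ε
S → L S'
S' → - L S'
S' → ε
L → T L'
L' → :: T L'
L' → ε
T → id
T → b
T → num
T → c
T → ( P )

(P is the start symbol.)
Stack is shown with the top on the left.

Stack                      Input          Action
------------------------------------------------
P $                        ( b - num ) $  output P → S P'
S P' $                     ( b - num ) $  output S → L S'
L S' P' $                  ( b - num ) $  output L → T L'
T L' S' P' $               ( b - num ) $  output T → ( P )
( P ) L' S' P' $           ( b - num ) $  match '('
P ) L' S' P' $             b - num ) $    output P → S P'
S P' ) L' S' P' $          b - num ) $    output S → L S'
L S' P' ) L' S' P' $       b - num ) $    output L → T L'
T L' S' P' ) L' S' P' $    b - num ) $    output T → b
b L' S' P' ) L' S' P' $    b - num ) $    match 'b'
L' S' P' ) L' S' P' $      - num ) $      output L' → ε
S' P' ) L' S' P' $         - num ) $      output S' → - L S'
- L S' P' ) L' S' P' $     - num ) $      match '-'
L S' P' ) L' S' P' $       num ) $        output L → T L'
T L' S' P' ) L' S' P' $    num ) $        output T → num
num L' S' P' ) L' S' P' $  num ) $        match 'num'
L' S' P' ) L' S' P' $      ) $            output L' → ε
S' P' ) L' S' P' $         ) $            output S' → ε
P' ) L' S' P' $            ) $            output P' → ε
) L' S' P' $               ) $            match ')'
L' S' P' $                 $              output L' → ε
S' P' $                    $              output S' → ε
P' $                       $              output P' → ε
$                          $              accept

The string is accepted.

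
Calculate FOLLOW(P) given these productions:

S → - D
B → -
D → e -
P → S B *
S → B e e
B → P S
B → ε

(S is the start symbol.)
{ '-', 'e' }

To compute FOLLOW(P), find every occurrence of P on a right-hand side N → α P β: add FIRST(β) \ {ε}, and if β is empty or nullable also add FOLLOW(N). Iterate to a fixed point.

In B → P S: P is followed by S, add FIRST(S) \ {ε} = { '-', 'e' }

Taking the union: FOLLOW(P) = { '-', 'e' }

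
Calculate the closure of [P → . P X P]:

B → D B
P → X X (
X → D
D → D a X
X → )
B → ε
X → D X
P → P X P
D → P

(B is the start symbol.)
{ [D → . D a X], [D → . P], [P → . P X P], [P → . X X (], [X → . )], [X → . D X], [X → . D] }

To compute CLOSURE, for each item [A → α.Bβ] where B is a non-terminal, add [B → .γ] for all productions B → γ; repeat for the newly added items until nothing changes.

Start with: [P → . P X P]
  [P → . P X P] has the dot before P: add [P → . X X (]
  [P → . X X (] has the dot before X: add [X → . D], [X → . )], [X → . D X]
  [X → . D] has the dot before D: add [D → . D a X], [D → . P]
No further items can be added.

CLOSURE = { [D → . D a X], [D → . P], [P → . P X P], [P → . X X (], [X → . )], [X → . D X], [X → . D] }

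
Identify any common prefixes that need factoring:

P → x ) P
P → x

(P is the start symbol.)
Yes, P has productions with common prefix 'x'

Left-factoring is needed when two productions for the same non-terminal
share a common prefix on the right-hand side.

Productions for P:
  P → x ) P
  P → x

Found common prefix 'x' in productions for P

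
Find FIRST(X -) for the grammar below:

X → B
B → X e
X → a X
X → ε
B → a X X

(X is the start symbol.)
FIRST sets of the non-terminals involved (from the grammar, by fixed-point iteration):
  FIRST(X) = { 'a', 'e', ε }

To compute FIRST(X -), process the symbols left to right:
Symbol X is a non-terminal. Add FIRST(X) \ {ε} = { 'a', 'e' }
X is nullable (ε ∈ FIRST(X)), continue to the next symbol.
Symbol - is a terminal. Add '-' and stop.
FIRST(X -) = { '-', 'a', 'e' }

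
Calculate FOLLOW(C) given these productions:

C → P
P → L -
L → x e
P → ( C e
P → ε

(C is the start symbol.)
{ $, 'e' }

To compute FOLLOW(C), find every occurrence of C on a right-hand side N → α C β: add FIRST(β) \ {ε}, and if β is empty or nullable also add FOLLOW(N). Iterate to a fixed point.

C is the start symbol, so $ ∈ FOLLOW(C).
In P → ( C e: C is followed by e, add FIRST(e) \ {ε} = { 'e' }

Taking the union: FOLLOW(C) = { $, 'e' }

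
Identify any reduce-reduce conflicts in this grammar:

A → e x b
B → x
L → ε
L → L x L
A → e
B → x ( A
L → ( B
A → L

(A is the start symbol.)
No reduce-reduce conflicts

A reduce-reduce conflict occurs when an LR(0) state has two complete items [A → α .] and [B → β .] — both call for a reduction, and with no lookahead the parser cannot choose between them.

Augment with A' → A and build the canonical LR(0) collection (I0 = CLOSURE({[A' → . A]}), then GOTO on every symbol after a dot until no new states appear). It has 13 states:
  I0: { [A → . L], [A → . e x b], [A → . e], [A' → . A], [L → . ( B], [L → . L x L], [L → .] }  — shift, reduce
  I1: { [B → . x ( A], [B → . x], [L → ( . B] }  — shift
  I2: { [A' → A .] }  — accept
  I3: { [A → L .], [L → L . x L] }  — shift, reduce
  I4: { [A → e . x b], [A → e .] }  — shift, reduce
  I5: { [A → e x . b] }  — shift
  I6: { [A → e x b .] }  — reduce
  I7: { [L → . ( B], [L → . L x L], [L → .], [L → L x . L] }  — shift, reduce
  I8: { [L → L . x L], [L → L x L .] }  — shift, reduce
  I9: { [L → ( B .] }  — reduce
  I10: { [B → x . ( A], [B → x .] }  — shift, reduce
  I11: { [A → . L], [A → . e x b], [A → . e], [B → x ( . A], [L → . ( B], [L → . L x L], [L → .] }  — shift, reduce
  I12: { [B → x ( A .] }  — reduce

No state contains more than one complete item.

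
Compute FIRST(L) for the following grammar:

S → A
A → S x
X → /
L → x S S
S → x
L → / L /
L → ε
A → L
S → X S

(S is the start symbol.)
To compute FIRST(L), examine every production with L on the left-hand side, reading each right-hand side left to right until a non-nullable symbol is reached.

From L → x S S:
  - x is a terminal: add 'x' and stop
From L → / L /:
  - '/' is a terminal: add '/' and stop
From L → ε:
  - ε-production, so ε ∈ FIRST(L)

Collecting: FIRST(L) = { '/', 'x', ε }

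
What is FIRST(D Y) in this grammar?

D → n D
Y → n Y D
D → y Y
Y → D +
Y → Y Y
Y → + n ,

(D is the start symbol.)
FIRST sets of the non-terminals involved (from the grammar, by fixed-point iteration):
  FIRST(D) = { 'n', 'y' }

To compute FIRST(D Y), process the symbols left to right:
Symbol D is a non-terminal. Add FIRST(D) \ {ε} = { 'n', 'y' }
D is not nullable (ε ∉ FIRST(D)), so stop here.
FIRST(D Y) = { 'n', 'y' }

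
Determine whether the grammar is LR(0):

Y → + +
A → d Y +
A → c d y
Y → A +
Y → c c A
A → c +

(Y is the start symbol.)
Yes, the grammar is LR(0)

A grammar is LR(0) if no state in the canonical LR(0) collection has:
  - both a shift item (dot before a terminal) and a complete item (shift-reduce conflict), or
  - two or more complete items (reduce-reduce conflict; the accept item [Y' → Y .] counts as a complete item here).

Augment with Y' → Y and build the canonical LR(0) collection (I0 = CLOSURE({[Y' → . Y]}), then GOTO on every symbol after a dot until no new states appear). It has 16 states:
  I0: { [A → . c +], [A → . c d y], [A → . d Y +], [Y → . + +], [Y → . A +], [Y → . c c A], [Y' → . Y] }  — shift
  I1: { [Y → + . +] }  — shift
  I2: { [Y → A . +] }  — shift
  I3: { [Y' → Y .] }  — accept
  I4: { [A → c . +], [A → c . d y], [Y → c . c A] }  — shift
  I5: { [A → . c +], [A → . c d y], [A → . d Y +], [A → d . Y +], [Y → . + +], [Y → . A +], [Y → . c c A] }  — shift
  I6: { [A → d Y . +] }  — shift
  I7: { [A → d Y + .] }  — reduce
  I8: { [A → c + .] }  — reduce
  I9: { [A → . c +], [A → . c d y], [A → . d Y +], [Y → c c . A] }  — shift
  I10: { [A → c d . y] }  — shift
  I11: { [A → c d y .] }  — reduce
  I12: { [Y → c c A .] }  — reduce
  I13: { [A → c . +], [A → c . d y] }  — shift
  I14: { [Y → A + .] }  — reduce
  I15: { [Y → + + .] }  — reduce

Every state is either a pure shift/goto state or contains exactly one complete item and nothing to shift — no conflicts. The grammar is LR(0).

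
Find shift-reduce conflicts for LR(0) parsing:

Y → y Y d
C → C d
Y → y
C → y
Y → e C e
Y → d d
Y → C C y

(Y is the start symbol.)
A shift-reduce conflict occurs when an LR(0) state has both:
  - a complete (reduce) item [A → α .] (dot at the end), and
  - a shift item [B → β . c γ] (dot before a terminal).

Augment with Y' → Y and build the canonical LR(0) collection (I0 = CLOSURE({[Y' → . Y]}), then GOTO on every symbol after a dot until no new states appear). It has 15 states:
  I0: { [C → . C d], [C → . y], [Y → . C C y], [Y → . d d], [Y → . e C e], [Y → . y Y d], [Y → . y], [Y' → . Y] }  — shift
  I1: { [C → . C d], [C → . y], [C → C . d], [Y → C . C y] }  — shift
  I2: { [Y' → Y .] }  — accept
  I3: { [Y → d . d] }  — shift
  I4: { [C → . C d], [C → . y], [Y → e . C e] }  — shift
  I5: { [C → . C d], [C → . y], [C → y .], [Y → . C C y], [Y → . d d], [Y → . e C e], [Y → . y Y d], [Y → . y], [Y → y . Y d], [Y → y .] }  — shift, 2 reduces
  I6: { [Y → y Y . d] }  — shift
  I7: { [Y → y Y d .] }  — reduce
  I8: { [C → C . d], [Y → e C . e] }  — shift
  I9: { [C → y .] }  — reduce
  I10: { [C → C d .] }  — reduce
  I11: { [Y → e C e .] }  — reduce
  I12: { [Y → d d .] }  — reduce
  I13: { [C → C . d], [Y → C C . y] }  — shift
  I14: { [Y → C C y .] }  — reduce

I5 contains reduce items [C → y .], [Y → y .] and shift items [C → . y], [Y → . d d], [Y → . e C e], [Y → . y], [Y → . y Y d] — shift-reduce conflict.

Answer: Yes — I5: [C → y .] vs [C → . y]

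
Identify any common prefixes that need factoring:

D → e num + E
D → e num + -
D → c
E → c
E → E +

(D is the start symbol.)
Left-factoring is needed when two productions for the same non-terminal
share a common prefix on the right-hand side.

Productions for D:
  D → e num + E
  D → e num + -
  D → c
Productions for E:
  E → c
  E → E +

Found common prefix 'e num +' in productions for D

Answer: Yes, D has productions with common prefix 'e num +'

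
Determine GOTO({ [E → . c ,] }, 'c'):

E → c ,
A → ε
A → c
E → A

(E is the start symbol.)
{ [E → c . ,] }

GOTO(I, 'c') = CLOSURE({ [A → αX.β] : [A → α.Xβ] ∈ I, X = 'c' })

Items with dot before 'c', with the dot advanced:
  [E → . c ,] → [E → c . ,]
Closure adds nothing (no advanced item has the dot before a non-terminal).

GOTO = { [E → c . ,] }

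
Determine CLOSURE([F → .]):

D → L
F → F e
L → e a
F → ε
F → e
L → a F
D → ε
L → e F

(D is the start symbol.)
{ [F → .] }

To compute CLOSURE, for each item [A → α.Bβ] where B is a non-terminal, add [B → .γ] for all productions B → γ; repeat for the newly added items until nothing changes.

Start with: [F → .]
The dot is at the end, so nothing is added.

CLOSURE = { [F → .] }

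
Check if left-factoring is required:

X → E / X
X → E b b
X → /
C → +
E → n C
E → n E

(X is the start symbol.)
Yes, X has productions with common prefix 'E'; E has productions with common prefix 'n'

Left-factoring is needed when two productions for the same non-terminal
share a common prefix on the right-hand side.

Productions for X:
  X → E / X
  X → E b b
  X → /
Productions for E:
  E → n C
  E → n E

Found common prefix 'E' in productions for X
Found common prefix 'n' in productions for E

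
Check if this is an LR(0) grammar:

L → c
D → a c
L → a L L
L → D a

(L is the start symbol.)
A grammar is LR(0) if no state in the canonical LR(0) collection has:
  - both a shift item (dot before a terminal) and a complete item (shift-reduce conflict), or
  - two or more complete items (reduce-reduce conflict; the accept item [L' → L .] counts as a complete item here).

Augment with L' → L and build the canonical LR(0) collection (I0 = CLOSURE({[L' → . L]}), then GOTO on every symbol after a dot until no new states appear). It has 9 states:
  I0: { [D → . a c], [L → . D a], [L → . a L L], [L → . c], [L' → . L] }  — shift
  I1: { [L → D . a] }  — shift
  I2: { [L' → L .] }  — accept
  I3: { [D → . a c], [D → a . c], [L → . D a], [L → . a L L], [L → . c], [L → a . L L] }  — shift
  I4: { [L → c .] }  — reduce
  I5: { [D → . a c], [L → . D a], [L → . a L L], [L → . c], [L → a L . L] }  — shift
  I6: { [D → a c .], [L → c .] }  — 2 reduces
  I7: { [L → a L L .] }  — reduce
  I8: { [L → D a .] }  — reduce

Conflict in state I6:
  Reduce-reduce conflict: [D → a c .] and [L → c .]
So the grammar is NOT LR(0).

Answer: No. Reduce-reduce conflict: [D → a c .] and [L → c .]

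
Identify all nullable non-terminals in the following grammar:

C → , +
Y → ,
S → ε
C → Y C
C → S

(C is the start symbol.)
ε-productions: S → ε
So S is immediately nullable.
C → S: every symbol on the right is nullable, so C is nullable too.
No further non-terminal can be added: every production for the remaining non-terminals contains a terminal or a non-nullable non-terminal.
Nullable = { 'C', 'S' }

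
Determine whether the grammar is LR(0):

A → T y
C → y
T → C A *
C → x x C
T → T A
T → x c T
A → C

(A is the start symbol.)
No. Shift-reduce conflict between [A → C .] and [C → . x x C]

Augment with A' → A and build the canonical LR(0) collection (I0 = CLOSURE({[A' → . A]}), then GOTO on every symbol after a dot until no new states appear). It has 16 states:
  I0: { [A → . C], [A → . T y], [A' → . A], [C → . x x C], [C → . y], [T → . C A *], [T → . T A], [T → . x c T] }  — shift
  I1: { [A' → A .] }  — accept
  I2: { [A → . C], [A → . T y], [A → C .], [C → . x x C], [C → . y], [T → . C A *], [T → . T A], [T → . x c T], [T → C . A *] }  — shift, reduce
  I3: { [A → . C], [A → . T y], [A → T . y], [C → . x x C], [C → . y], [T → . C A *], [T → . T A], [T → . x c T], [T → T . A] }  — shift
  I4: { [C → x . x C], [T → x . c T] }  — shift
  I5: { [C → y .] }  — reduce
  I6: { [C → . x x C], [C → . y], [T → . C A *], [T → . T A], [T → . x c T], [T → x c . T] }  — shift
  I7: { [C → . x x C], [C → . y], [C → x x . C] }  — shift
  I8: { [C → x x C .] }  — reduce
  I9: { [C → x . x C] }  — shift
  I10: { [A → . C], [A → . T y], [C → . x x C], [C → . y], [T → . C A *], [T → . T A], [T → . x c T], [T → C . A *] }  — shift
  I11: { [A → . C], [A → . T y], [C → . x x C], [C → . y], [T → . C A *], [T → . T A], [T → . x c T], [T → T . A], [T → x c T .] }  — shift, reduce
  I12: { [T → T A .] }  — reduce
  I13: { [T → C A . *] }  — shift
  I14: { [T → C A * .] }  — reduce
  I15: { [A → T y .], [C → y .] }  — 2 reduces

Conflict in state I2:
  Shift-reduce conflict between [A → C .] and [C → . x x C]
So the grammar is NOT LR(0).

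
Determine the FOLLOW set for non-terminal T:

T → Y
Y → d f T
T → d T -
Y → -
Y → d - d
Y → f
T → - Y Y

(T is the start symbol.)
T is the start symbol, so $ ∈ FOLLOW(T).
In Y → d f T: T is at the end, add FOLLOW(Y)
In T → d T -: T is followed by '-', add FIRST('-') \ {ε} = { '-' }

The FOLLOW sets referred to above (computed the same way, to a fixed point):
  FOLLOW(Y) = { $, '-', 'd', 'f' }

Taking the union: FOLLOW(T) = { $, '-', 'd', 'f' }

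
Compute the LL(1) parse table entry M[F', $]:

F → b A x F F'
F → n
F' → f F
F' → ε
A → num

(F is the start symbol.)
To find M[F', $], we find productions for F' where $ is in the predict set (PREDICT(N → α) = (FIRST(α) \ {ε}) ∪ (FOLLOW(N) if α ⇒* ε)).

Relevant sets:
  FOLLOW(F') = { $, 'f' }

F' → f F: PREDICT = { 'f' }
F' → ε: PREDICT = { $, 'f' }
  $ is in predict set, so this production goes in M[F', $]

M[F', $] = F' → ε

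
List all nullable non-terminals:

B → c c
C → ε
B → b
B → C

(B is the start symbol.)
{ 'B', 'C' }

ε-productions: C → ε
So C is immediately nullable.
B → C: every symbol on the right is nullable, so B is nullable too.
Every non-terminal is now nullable.
Nullable = { 'B', 'C' }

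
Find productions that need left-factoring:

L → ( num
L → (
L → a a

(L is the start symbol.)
Yes, L has productions with common prefix '('

Left-factoring is needed when two productions for the same non-terminal
share a common prefix on the right-hand side.

Productions for L:
  L → ( num
  L → (
  L → a a

Found common prefix '(' in productions for L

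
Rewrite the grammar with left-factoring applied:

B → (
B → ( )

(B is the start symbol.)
B → ( B'
B' → ε
B' → )

Left-factoring transforms A → αβ₁ | αβ₂ into A → αA' and A' → β₁ | β₂
(α is the longest common prefix among the alternatives). Repeat until
no nonterminal has two alternatives with a common prefix.

Round 1: B has alternatives sharing prefix '('. Introduce B': B → ( B'
  Add: B' → ε
  Add: B' → )

No remaining common prefixes — done.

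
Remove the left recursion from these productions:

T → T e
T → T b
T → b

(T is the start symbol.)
T → b T'
T' → e T'
T' → b T'
T' → ε

T is directly left-recursive. The standard transformation for
  A → A α₁ | ... | A α_m | β₁ | ... | β_n
is
  A  → β₁ A' | ... | β_n A'
  A' → α₁ A' | ... | α_m A' | ε

T → b becomes T → b T'
T → T e becomes T' → e T'
T → T b becomes T' → b T'
Add T' → ε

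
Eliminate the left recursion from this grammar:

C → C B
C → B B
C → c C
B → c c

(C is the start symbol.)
C is directly left-recursive. The standard transformation for
  A → A α₁ | ... | A α_m | β₁ | ... | β_n
is
  A  → β₁ A' | ... | β_n A'
  A' → α₁ A' | ... | α_m A' | ε

C → B B becomes C → B B C'
C → c C becomes C → c C C'
C → C B becomes C' → B C'
Add C' → ε

Productions for other non-terminals are unchanged:
  B → c c

Resulting grammar:
C → B B C'
C → c C C'
C' → B C'
C' → ε
B → c c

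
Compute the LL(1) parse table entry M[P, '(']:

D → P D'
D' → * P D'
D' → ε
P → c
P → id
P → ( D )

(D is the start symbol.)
P → ( D )

To find M[P, '('], we find productions for P where '(' is in the predict set (PREDICT(N → α) = (FIRST(α) \ {ε}) ∪ (FOLLOW(N) if α ⇒* ε)).

P → c: PREDICT = { 'c' }
P → id: PREDICT = { 'id' }
P → ( D ): PREDICT = { '(' }
  '(' is in predict set, so this production goes in M[P, '(']

M[P, '('] = P → ( D )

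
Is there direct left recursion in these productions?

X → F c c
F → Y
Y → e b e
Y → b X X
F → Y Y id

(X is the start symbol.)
No direct left recursion

X → F c c: starts with F
F → Y: starts with Y
Y → e b e: starts with e
Y → b X X: starts with b
F → Y Y id: starts with Y

No direct left recursion found.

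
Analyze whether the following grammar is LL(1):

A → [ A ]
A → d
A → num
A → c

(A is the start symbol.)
For A:
  PREDICT(A → '[' A ']') = { '[' }
  PREDICT(A → d) = { 'd' }
  PREDICT(A → num) = { 'num' }
  PREDICT(A → c) = { 'c' }

All predict sets are disjoint. The grammar IS LL(1).

Answer: Yes, the grammar is LL(1).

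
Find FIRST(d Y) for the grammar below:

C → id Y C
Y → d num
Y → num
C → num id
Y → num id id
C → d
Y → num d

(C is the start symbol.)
To compute FIRST(d Y), process the symbols left to right:
Symbol d is a terminal. Add 'd' and stop.
FIRST(d Y) = { 'd' }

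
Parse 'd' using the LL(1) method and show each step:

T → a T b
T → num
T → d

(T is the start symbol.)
LL(1) parsing maintains a stack (initially the start symbol over $) and the input. At each step: if the stack top is a terminal, match it against the current input token; if it is a non-terminal N, replace it with the RHS of M[N, lookahead] (the unique production whose predict set contains the lookahead).

Stack is shown with the top on the left.

Stack  Input  Action
--------------------
T $    d $    output T → d
d $    d $    match 'd'
$      $      accept

The string is accepted.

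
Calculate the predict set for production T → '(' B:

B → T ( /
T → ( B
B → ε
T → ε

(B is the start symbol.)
PREDICT(T → '(' B) = (FIRST(RHS) \ {ε}) ∪ (FOLLOW(T) if ε ∈ FIRST(RHS), i.e. RHS ⇒* ε)
FIRST('(' B) = { '(' }
ε ∉ FIRST('(' B), so FOLLOW(T) is not added.
PREDICT(T → '(' B) = { '(' }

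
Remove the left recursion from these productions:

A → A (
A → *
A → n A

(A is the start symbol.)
A → * A'
A → n A A'
A' → ( A'
A' → ε

A is directly left-recursive. The standard transformation for
  A → A α₁ | ... | A α_m | β₁ | ... | β_n
is
  A  → β₁ A' | ... | β_n A'
  A' → α₁ A' | ... | α_m A' | ε

A → * becomes A → * A'
A → n A becomes A → n A A'
A → A ( becomes A' → ( A'
Add A' → ε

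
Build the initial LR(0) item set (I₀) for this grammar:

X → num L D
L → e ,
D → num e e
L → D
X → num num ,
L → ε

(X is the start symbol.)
First, augment the grammar with X' → X
I₀ = CLOSURE({ [X' → . X] }):
  [X' → . X] has the dot before X: add [X → . num L D], [X → . num num ,]
No further items can be added.

I₀ = { [X → . num L D], [X → . num num ,], [X' → . X] }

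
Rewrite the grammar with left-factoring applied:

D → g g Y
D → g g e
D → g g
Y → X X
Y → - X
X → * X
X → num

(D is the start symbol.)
D → g g D'
D' → Y
D' → e
D' → ε
Y → X X
Y → - X
X → * X
X → num

Left-factoring transforms A → αβ₁ | αβ₂ into A → αA' and A' → β₁ | β₂
(α is the longest common prefix among the alternatives). Repeat until
no nonterminal has two alternatives with a common prefix.

Round 1: D has alternatives sharing prefix 'g g'. Introduce D': D → g g D'
  Add: D' → Y
  Add: D' → e
  Add: D' → ε

No remaining common prefixes — done.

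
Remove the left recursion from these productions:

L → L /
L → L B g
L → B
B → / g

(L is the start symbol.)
L → B L'
L' → / L'
L' → B g L'
L' → ε
B → / g

L is directly left-recursive. The standard transformation for
  A → A α₁ | ... | A α_m | β₁ | ... | β_n
is
  A  → β₁ A' | ... | β_n A'
  A' → α₁ A' | ... | α_m A' | ε

L → B becomes L → B L'
L → L / becomes L' → / L'
L → L B g becomes L' → B g L'
Add L' → ε

Productions for other non-terminals are unchanged:
  B → / g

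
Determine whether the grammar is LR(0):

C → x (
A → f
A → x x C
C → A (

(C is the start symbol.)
A grammar is LR(0) if no state in the canonical LR(0) collection has:
  - both a shift item (dot before a terminal) and a complete item (shift-reduce conflict), or
  - two or more complete items (reduce-reduce conflict; the accept item [C' → C .] counts as a complete item here).

Augment with C' → C and build the canonical LR(0) collection (I0 = CLOSURE({[C' → . C]}), then GOTO on every symbol after a dot until no new states appear). It has 9 states:
  I0: { [A → . f], [A → . x x C], [C → . A (], [C → . x (], [C' → . C] }  — shift
  I1: { [C → A . (] }  — shift
  I2: { [C' → C .] }  — accept
  I3: { [A → f .] }  — reduce
  I4: { [A → x . x C], [C → x . (] }  — shift
  I5: { [C → x ( .] }  — reduce
  I6: { [A → . f], [A → . x x C], [A → x x . C], [C → . A (], [C → . x (] }  — shift
  I7: { [A → x x C .] }  — reduce
  I8: { [C → A ( .] }  — reduce

Every state is either a pure shift/goto state or contains exactly one complete item and nothing to shift — no conflicts. The grammar is LR(0).

Answer: Yes, the grammar is LR(0)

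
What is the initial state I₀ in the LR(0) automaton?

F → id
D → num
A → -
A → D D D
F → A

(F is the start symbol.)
{ [A → . -], [A → . D D D], [D → . num], [F → . A], [F → . id], [F' → . F] }

First, augment the grammar with F' → F
I₀ = CLOSURE({ [F' → . F] }):
  [F' → . F] has the dot before F: add [F → . id], [F → . A]
  [F → . A] has the dot before A: add [A → . -], [A → . D D D]
  [A → . D D D] has the dot before D: add [D → . num]
No further items can be added.

I₀ = { [A → . -], [A → . D D D], [D → . num], [F → . A], [F → . id], [F' → . F] }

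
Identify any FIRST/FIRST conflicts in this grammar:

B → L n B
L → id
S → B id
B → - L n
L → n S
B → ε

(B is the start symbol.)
FIRST sets of the non-terminals at (or reachable through a nullable prefix from) the front of some alternative:
  FIRST(L) = { 'id', 'n' }

Productions for B:
  B → L n B: FIRST = { 'id', 'n' }
  B → - L n: FIRST = { '-' }
  B → ε: FIRST = { ε }
Productions for L:
  L → id: FIRST = { 'id' }
  L → n S: FIRST = { 'n' }
S has only one production, so no FIRST/FIRST conflict is possible there.

All alternatives of each non-terminal have pairwise disjoint FIRST sets.

Answer: No FIRST/FIRST conflicts.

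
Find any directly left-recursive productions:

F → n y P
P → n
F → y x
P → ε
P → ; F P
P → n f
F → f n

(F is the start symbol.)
Direct left recursion occurs when N → N α for some non-terminal N (the right-hand side begins with the left-hand side itself).

F → n y P: starts with n
P → n: starts with n
F → y x: starts with y
P → ε: starts with ε
P → ; F P: starts with ';'
P → n f: starts with n
F → f n: starts with f

No direct left recursion found.

Answer: No direct left recursion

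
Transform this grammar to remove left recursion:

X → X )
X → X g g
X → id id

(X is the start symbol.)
X is directly left-recursive. The standard transformation for
  A → A α₁ | ... | A α_m | β₁ | ... | β_n
is
  A  → β₁ A' | ... | β_n A'
  A' → α₁ A' | ... | α_m A' | ε

X → id id becomes X → id id X'
X → X ) becomes X' → ) X'
X → X g g becomes X' → g g X'
Add X' → ε

Resulting grammar:
X → id id X'
X' → ) X'
X' → g g X'
X' → ε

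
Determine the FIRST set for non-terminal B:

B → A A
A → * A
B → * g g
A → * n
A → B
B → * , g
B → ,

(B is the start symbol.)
{ '*', ',' }

To compute FIRST(B), examine every production with B on the left-hand side, reading each right-hand side left to right until a non-nullable symbol is reached.

FIRST sets of the other non-terminals involved (by the same procedure, iterated to a fixed point):
  FIRST(A) = { '*', ',' }

From B → A A:
  - A is a non-terminal: add FIRST(A) \ {ε} = { '*', ',' }
    A is not nullable, so stop
From B → * g g:
  - '*' is a terminal: add '*' and stop
From B → * , g:
  - '*' is a terminal: add '*' and stop
From B → ,:
  - ',' is a terminal: add ',' and stop

Collecting: FIRST(B) = { '*', ',' }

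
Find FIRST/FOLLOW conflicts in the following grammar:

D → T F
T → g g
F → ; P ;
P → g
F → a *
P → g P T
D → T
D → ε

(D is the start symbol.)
No FIRST/FOLLOW conflicts.

A FIRST/FOLLOW conflict occurs when a non-terminal N has a nullable alternative N → β (β ⇒* ε) and another alternative N → α with FIRST(α) ∩ FOLLOW(N) ≠ ∅: on such a lookahead the parser cannot decide between expanding α and letting N vanish via β.

Nullable non-terminals: D.
FIRST sets used below: FIRST(T) = { 'g' }

D: nullable alternative(s) D → ε; FOLLOW(D) = { $ }
  D → T F: FIRST \ {ε} = { 'g' } — disjoint from FOLLOW(D)
  D → T: FIRST \ {ε} = { 'g' } — disjoint from FOLLOW(D)
  D → ε: FIRST \ {ε} = { } — this is the only nullable alternative, skip

F, P, T have no nullable alternative, so no FIRST/FOLLOW check is needed there.

No FIRST/FOLLOW conflicts found.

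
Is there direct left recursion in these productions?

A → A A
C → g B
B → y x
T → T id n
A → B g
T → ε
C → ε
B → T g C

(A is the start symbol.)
Direct left recursion occurs when N → N α for some non-terminal N (the right-hand side begins with the left-hand side itself).

A → A A: LEFT RECURSIVE (starts with A)
C → g B: starts with g
B → y x: starts with y
T → T id n: LEFT RECURSIVE (starts with T)
A → B g: starts with B
T → ε: starts with ε
C → ε: starts with ε
B → T g C: starts with T

The grammar has direct left recursion on: A, T.

Answer: Yes, A, T are left-recursive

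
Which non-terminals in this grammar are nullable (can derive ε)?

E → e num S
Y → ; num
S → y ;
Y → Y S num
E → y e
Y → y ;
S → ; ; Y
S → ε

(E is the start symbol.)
{ 'S' }

A non-terminal is nullable if it can derive ε (the empty string): either it has an ε-production, or it has a production whose right-hand side consists entirely of nullable non-terminals.

ε-productions: S → ε
So S is immediately nullable.
No further non-terminal can be added: every production for the remaining non-terminals contains a terminal or a non-nullable non-terminal.
Nullable = { 'S' }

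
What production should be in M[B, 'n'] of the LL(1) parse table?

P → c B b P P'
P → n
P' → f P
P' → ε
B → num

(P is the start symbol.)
Empty (error entry)

To find M[B, 'n'], we find productions for B where 'n' is in the predict set (PREDICT(N → α) = (FIRST(α) \ {ε}) ∪ (FOLLOW(N) if α ⇒* ε)).

B → num: PREDICT = { 'num' }

M[B, 'n'] is empty (no production applies)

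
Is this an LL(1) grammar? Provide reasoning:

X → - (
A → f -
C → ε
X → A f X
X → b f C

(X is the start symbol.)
Yes, the grammar is LL(1).

A grammar is LL(1) if for each non-terminal N with multiple productions, the predict sets of those productions are pairwise disjoint, where PREDICT(N → α) = (FIRST(α) \ {ε}) ∪ (FOLLOW(N) if α ⇒* ε).

Relevant sets:
  FIRST(A) = { 'f' }

For X:
  PREDICT(X → '-' '(') = { '-' }
  PREDICT(X → A f X) = { 'f' }
  PREDICT(X → b f C) = { 'b' }
A, C have a single production, so nothing to check there.

All predict sets are disjoint. The grammar IS LL(1).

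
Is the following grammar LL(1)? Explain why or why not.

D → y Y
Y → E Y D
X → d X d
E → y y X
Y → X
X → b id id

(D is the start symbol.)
Yes, the grammar is LL(1).

A grammar is LL(1) if for each non-terminal N with multiple productions, the predict sets of those productions are pairwise disjoint, where PREDICT(N → α) = (FIRST(α) \ {ε}) ∪ (FOLLOW(N) if α ⇒* ε).

Relevant sets:
  FIRST(E) = { 'y' }
  FIRST(X) = { 'b', 'd' }

For Y:
  PREDICT(Y → E Y D) = { 'y' }
  PREDICT(Y → X) = { 'b', 'd' }
For X:
  PREDICT(X → d X d) = { 'd' }
  PREDICT(X → b id id) = { 'b' }
D, E have a single production, so nothing to check there.

All predict sets are disjoint. The grammar IS LL(1).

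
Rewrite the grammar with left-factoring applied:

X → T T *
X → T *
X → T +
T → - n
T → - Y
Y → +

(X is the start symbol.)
X → T X'
X' → T *
X' → *
X' → +
T → - T'
T' → n
T' → Y
Y → +

Left-factoring transforms A → αβ₁ | αβ₂ into A → αA' and A' → β₁ | β₂
(α is the longest common prefix among the alternatives). Repeat until
no nonterminal has two alternatives with a common prefix.

Round 1: X has alternatives sharing prefix 'T'. Introduce X': X → T X'
  Add: X' → T *
  Add: X' → *
  Add: X' → +

Round 2: T has alternatives sharing prefix '-'. Introduce T': T → - T'
  Add: T' → n
  Add: T' → Y

No remaining common prefixes — done.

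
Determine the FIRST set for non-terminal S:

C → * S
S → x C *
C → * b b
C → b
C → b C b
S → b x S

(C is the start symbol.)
{ 'b', 'x' }

From S → x C *:
  - x is a terminal: add 'x' and stop
From S → b x S:
  - b is a terminal: add 'b' and stop

Collecting: FIRST(S) = { 'b', 'x' }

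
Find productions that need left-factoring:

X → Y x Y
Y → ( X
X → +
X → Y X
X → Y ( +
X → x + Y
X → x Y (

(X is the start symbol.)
Yes, X has productions with common prefix 'Y'; X has productions with common prefix 'x'

Left-factoring is needed when two productions for the same non-terminal
share a common prefix on the right-hand side.

Productions for X:
  X → Y x Y
  X → +
  X → Y X
  X → Y ( +
  X → x + Y
  X → x Y (

Found common prefix 'Y' in productions for X
Found common prefix 'x' in productions for X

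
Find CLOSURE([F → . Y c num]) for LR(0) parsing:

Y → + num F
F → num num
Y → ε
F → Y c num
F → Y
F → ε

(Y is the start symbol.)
{ [F → . Y c num], [Y → . + num F], [Y → .] }

Start with: [F → . Y c num]
  [F → . Y c num] has the dot before Y: add [Y → . + num F], [Y → .]
No further items can be added.

CLOSURE = { [F → . Y c num], [Y → . + num F], [Y → .] }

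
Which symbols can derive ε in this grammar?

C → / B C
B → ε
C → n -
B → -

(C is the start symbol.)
A non-terminal is nullable if it can derive ε (the empty string): either it has an ε-production, or it has a production whose right-hand side consists entirely of nullable non-terminals.

ε-productions: B → ε
So B is immediately nullable.
No further non-terminal can be added: every production for the remaining non-terminals contains a terminal or a non-nullable non-terminal.
Nullable = { 'B' }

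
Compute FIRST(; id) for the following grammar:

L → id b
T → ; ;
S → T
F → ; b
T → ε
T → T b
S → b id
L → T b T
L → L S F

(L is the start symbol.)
{ ';' }

To compute FIRST(; id), process the symbols left to right:
Symbol ; is a terminal. Add ';' and stop.
FIRST(; id) = { ';' }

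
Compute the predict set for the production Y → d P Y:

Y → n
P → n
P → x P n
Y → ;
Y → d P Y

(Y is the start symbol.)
PREDICT(Y → d P Y) = (FIRST(RHS) \ {ε}) ∪ (FOLLOW(Y) if ε ∈ FIRST(RHS), i.e. RHS ⇒* ε)
FIRST(d P Y) = { 'd' }
ε ∉ FIRST(d P Y), so FOLLOW(Y) is not added.
PREDICT(Y → d P Y) = { 'd' }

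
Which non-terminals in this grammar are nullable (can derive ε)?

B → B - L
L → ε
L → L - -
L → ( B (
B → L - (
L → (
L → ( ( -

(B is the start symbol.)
A non-terminal is nullable if it can derive ε (the empty string): either it has an ε-production, or it has a production whose right-hand side consists entirely of nullable non-terminals.

ε-productions: L → ε
So L is immediately nullable.
No further non-terminal can be added: every production for the remaining non-terminals contains a terminal or a non-nullable non-terminal.
Nullable = { 'L' }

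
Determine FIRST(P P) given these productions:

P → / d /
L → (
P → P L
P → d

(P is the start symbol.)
{ '/', 'd' }

FIRST sets of the non-terminals involved (from the grammar, by fixed-point iteration):
  FIRST(P) = { '/', 'd' }

To compute FIRST(P P), process the symbols left to right:
Symbol P is a non-terminal. Add FIRST(P) \ {ε} = { '/', 'd' }
P is not nullable (ε ∉ FIRST(P)), so stop here.
FIRST(P P) = { '/', 'd' }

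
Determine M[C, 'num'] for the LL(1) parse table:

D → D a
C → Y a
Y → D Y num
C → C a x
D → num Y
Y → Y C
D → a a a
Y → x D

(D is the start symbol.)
To find M[C, 'num'], we find productions for C where 'num' is in the predict set (PREDICT(N → α) = (FIRST(α) \ {ε}) ∪ (FOLLOW(N) if α ⇒* ε)).

Relevant sets:
  FIRST(Y) = { 'a', 'num', 'x' }
  FIRST(C) = { 'a', 'num', 'x' }

C → Y a: PREDICT = { 'a', 'num', 'x' }
  'num' is in predict set, so this production goes in M[C, 'num']
C → C a x: PREDICT = { 'a', 'num', 'x' }
  'num' is in predict set, so this production goes in M[C, 'num']

M[C, 'num'] = C → Y a, C → C a x  (a multiply-defined cell — the grammar is not LL(1))

Answer: C → Y a, C → C a x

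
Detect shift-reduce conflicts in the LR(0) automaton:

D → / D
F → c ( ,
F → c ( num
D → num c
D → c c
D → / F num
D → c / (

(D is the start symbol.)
A shift-reduce conflict occurs when an LR(0) state has both:
  - a complete (reduce) item [A → α .] (dot at the end), and
  - a shift item [B → β . c γ] (dot before a terminal).

Augment with D' → D and build the canonical LR(0) collection (I0 = CLOSURE({[D' → . D]}), then GOTO on every symbol after a dot until no new states appear). It has 16 states:
  I0: { [D → . / D], [D → . / F num], [D → . c / (], [D → . c c], [D → . num c], [D' → . D] }  — shift
  I1: { [D → . / D], [D → . / F num], [D → . c / (], [D → . c c], [D → . num c], [D → / . D], [D → / . F num], [F → . c ( ,], [F → . c ( num] }  — shift
  I2: { [D' → D .] }  — accept
  I3: { [D → c . / (], [D → c . c] }  — shift
  I4: { [D → num . c] }  — shift
  I5: { [D → num c .] }  — reduce
  I6: { [D → c / . (] }  — shift
  I7: { [D → c c .] }  — reduce
  I8: { [D → c / ( .] }  — reduce
  I9: { [D → / D .] }  — reduce
  I10: { [D → / F . num] }  — shift
  I11: { [D → c . / (], [D → c . c], [F → c . ( ,], [F → c . ( num] }  — shift
  I12: { [F → c ( . ,], [F → c ( . num] }  — shift
  I13: { [F → c ( , .] }  — reduce
  I14: { [F → c ( num .] }  — reduce
  I15: { [D → / F num .] }  — reduce

No state contains both a complete item and a shift item.

Answer: No shift-reduce conflicts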